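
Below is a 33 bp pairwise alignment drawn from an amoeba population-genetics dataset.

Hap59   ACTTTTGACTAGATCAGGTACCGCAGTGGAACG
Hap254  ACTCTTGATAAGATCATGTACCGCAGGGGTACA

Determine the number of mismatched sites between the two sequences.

7

Differing sites — 4:T/C; 9:C/T; 10:T/A; 17:G/T; 27:T/G; 30:A/T; 33:G/A.
That gives 7 mismatches out of 33 aligned sites, so the Hamming distance is 7.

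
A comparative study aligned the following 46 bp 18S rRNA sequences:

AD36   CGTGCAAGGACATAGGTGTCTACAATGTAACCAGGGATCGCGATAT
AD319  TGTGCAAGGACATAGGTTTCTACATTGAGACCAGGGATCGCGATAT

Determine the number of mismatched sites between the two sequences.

Mismatches occur at site 1 (C→T), site 18 (G→T), site 25 (A→T), site 28 (T→A), site 29 (A→G).
That gives 5 mismatches out of 46 aligned sites, so the Hamming distance is 5.

5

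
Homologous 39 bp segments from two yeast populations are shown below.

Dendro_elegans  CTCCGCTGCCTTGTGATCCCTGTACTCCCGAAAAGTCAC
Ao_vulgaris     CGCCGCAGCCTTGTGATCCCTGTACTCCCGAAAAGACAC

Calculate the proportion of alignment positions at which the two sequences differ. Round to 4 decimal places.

Mismatches occur at site 2 (T↔G), site 7 (T↔A), site 36 (T↔A).
There are 3 differences over 39 sites, so p = 3/39 = 0.0769.

0.0769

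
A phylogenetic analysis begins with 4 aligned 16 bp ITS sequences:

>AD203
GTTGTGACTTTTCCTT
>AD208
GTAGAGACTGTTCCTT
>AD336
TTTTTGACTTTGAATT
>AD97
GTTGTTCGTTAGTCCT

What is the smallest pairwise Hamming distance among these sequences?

3

Pairwise Hamming distances:
  AD203 vs AD208: 3
  AD203 vs AD336: 5
  AD203 vs AD97: 7
  AD208 vs AD336: 8
  AD208 vs AD97: 10
  AD336 vs AD97: 9
The smallest is 3, between AD203 and AD208.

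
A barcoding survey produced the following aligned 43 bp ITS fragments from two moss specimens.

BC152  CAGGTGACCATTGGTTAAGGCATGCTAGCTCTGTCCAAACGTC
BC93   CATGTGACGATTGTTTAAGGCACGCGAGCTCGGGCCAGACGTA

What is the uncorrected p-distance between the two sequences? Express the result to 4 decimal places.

The sequences differ at positions 3 (G/T), 9 (C/G), 14 (G/T), 23 (T/C), 26 (T/G), 32 (T/G), 34 (T/G), 38 (A/G), 43 (C/A).
There are 9 differences over 43 sites, so p = 9/43 = 0.2093.

0.2093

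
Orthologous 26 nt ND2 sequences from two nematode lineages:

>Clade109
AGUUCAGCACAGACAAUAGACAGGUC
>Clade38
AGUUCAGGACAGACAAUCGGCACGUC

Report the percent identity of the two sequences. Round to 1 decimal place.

Differing sites — 8:C/G; 18:A/C; 20:A/G; 23:G/C.
22 of the 26 sites match, so the percent identity is 22/26 × 100 = 84.6%.

84.6%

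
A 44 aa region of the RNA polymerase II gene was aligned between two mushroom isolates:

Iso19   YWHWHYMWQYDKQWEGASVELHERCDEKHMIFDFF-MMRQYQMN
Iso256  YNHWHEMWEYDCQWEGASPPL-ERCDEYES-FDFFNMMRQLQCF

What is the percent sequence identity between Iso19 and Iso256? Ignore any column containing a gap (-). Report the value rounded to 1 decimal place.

Excluding the 3 gap columns leaves 41 comparable sites.
The sequences differ at positions 2 (W/N), 6 (Y/E), 9 (Q/E), 12 (K/C), 19 (V/P), 20 (E/P), 28 (K/Y), 29 (H/E), 30 (M/S), 41 (Y/L), 43 (M/C), 44 (N/F).
29 of the 41 comparable sites match, so the percent identity is 29/41 × 100 = 70.7%.

70.7%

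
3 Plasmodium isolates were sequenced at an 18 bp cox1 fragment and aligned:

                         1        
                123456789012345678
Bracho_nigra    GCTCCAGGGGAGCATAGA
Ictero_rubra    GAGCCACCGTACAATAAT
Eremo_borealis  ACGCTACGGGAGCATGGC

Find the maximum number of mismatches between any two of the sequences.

10

Pairwise Hamming distances:
  Bracho_nigra vs Ictero_rubra: 9
  Bracho_nigra vs Eremo_borealis: 6
  Ictero_rubra vs Eremo_borealis: 10
The largest is 10, between Ictero_rubra and Eremo_borealis.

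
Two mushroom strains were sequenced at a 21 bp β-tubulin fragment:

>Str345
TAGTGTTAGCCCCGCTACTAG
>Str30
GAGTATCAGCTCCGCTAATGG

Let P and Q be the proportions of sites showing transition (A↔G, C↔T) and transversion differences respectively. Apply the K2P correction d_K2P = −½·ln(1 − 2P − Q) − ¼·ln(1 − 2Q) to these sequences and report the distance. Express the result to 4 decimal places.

Mismatches occur at site 1 (T↔G, transversion), site 5 (G↔A, transition), site 7 (T↔C, transition), site 11 (C↔T, transition), site 18 (C↔A, transversion), site 20 (A↔G, transition).
Of the 6 differences, 4 transitions and 2 transversions over 21 sites: P = 4/21 = 0.190476, Q = 2/21 = 0.095238.
d = −0.5·ln(0.523810) − 0.25·ln(0.809524) = −0.5·(-0.646626) − 0.25·(-0.211309) = 0.3761.

0.3761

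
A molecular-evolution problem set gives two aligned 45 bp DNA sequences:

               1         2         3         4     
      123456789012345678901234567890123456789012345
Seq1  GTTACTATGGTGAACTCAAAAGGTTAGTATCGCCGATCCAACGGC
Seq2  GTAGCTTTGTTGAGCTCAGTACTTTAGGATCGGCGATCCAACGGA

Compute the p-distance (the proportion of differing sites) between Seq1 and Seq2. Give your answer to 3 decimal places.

Differing sites — 3:T/A; 4:A/G; 7:A/T; 10:G/T; 14:A/G; 19:A/G; 20:A/T; 22:G/C; 23:G/T; 28:T/G; 33:C/G; 45:C/A.
There are 12 differences over 45 sites, so p = 12/45 = 0.267.

0.267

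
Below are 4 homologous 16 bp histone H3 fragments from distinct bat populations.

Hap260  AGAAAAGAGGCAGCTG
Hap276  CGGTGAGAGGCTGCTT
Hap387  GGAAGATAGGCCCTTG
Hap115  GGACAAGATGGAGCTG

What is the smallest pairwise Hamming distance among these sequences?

4

Pairwise Hamming distances:
  Hap260 vs Hap276: 6
  Hap260 vs Hap387: 6
  Hap260 vs Hap115: 4
  Hap276 vs Hap387: 8
  Hap276 vs Hap115: 8
  Hap387 vs Hap115: 8
The smallest is 4, between Hap260 and Hap115.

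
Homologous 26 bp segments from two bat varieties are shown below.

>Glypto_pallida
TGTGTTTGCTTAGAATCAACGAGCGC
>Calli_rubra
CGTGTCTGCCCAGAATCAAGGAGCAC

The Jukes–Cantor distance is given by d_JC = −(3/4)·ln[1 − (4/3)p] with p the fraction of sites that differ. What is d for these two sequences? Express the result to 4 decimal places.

The sequences differ at positions 1 (T/C), 6 (T/C), 10 (T/C), 11 (T/C), 20 (C/G), 25 (G/A).
p = 6/26 = 0.230769.
d = −0.75 · ln(1 − (4/3)·0.230769) = −0.75 · ln(0.692308) = −0.75 · (-0.367724) = 0.2758.

0.2758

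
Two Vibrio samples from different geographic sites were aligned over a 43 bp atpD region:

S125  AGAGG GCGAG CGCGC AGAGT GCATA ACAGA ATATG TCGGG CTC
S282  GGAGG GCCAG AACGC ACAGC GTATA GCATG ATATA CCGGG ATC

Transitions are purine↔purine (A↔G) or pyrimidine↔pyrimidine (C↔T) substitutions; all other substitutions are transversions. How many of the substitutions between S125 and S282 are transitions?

Differing sites — 1:A/G (Ti); 8:G/C (Tv); 11:C/A (Tv); 12:G/A (Ti); 17:G/C (Tv); 20:T/C (Ti); 22:C/T (Ti); 26:A/G (Ti); 29:G/T (Tv); 30:A/G (Ti); 35:G/A (Ti); 36:T/C (Ti); 41:C/A (Tv).
Of the 13 differences, 8 transitions and 5 transversions, so the answer is 8.

8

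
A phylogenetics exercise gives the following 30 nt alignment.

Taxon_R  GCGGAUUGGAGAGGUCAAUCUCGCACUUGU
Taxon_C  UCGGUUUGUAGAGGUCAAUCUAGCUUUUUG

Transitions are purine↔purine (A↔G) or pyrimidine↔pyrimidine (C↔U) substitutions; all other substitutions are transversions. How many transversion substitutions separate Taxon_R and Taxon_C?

Mismatches occur at site 1 (G↔U, transversion), site 5 (A↔U, transversion), site 9 (G↔U, transversion), site 22 (C↔A, transversion), site 25 (A↔U, transversion), site 26 (C↔U, transition), site 29 (G↔U, transversion), site 30 (U↔G, transversion).
Of the 8 differences, 1 transition and 7 transversions, so the answer is 7.

7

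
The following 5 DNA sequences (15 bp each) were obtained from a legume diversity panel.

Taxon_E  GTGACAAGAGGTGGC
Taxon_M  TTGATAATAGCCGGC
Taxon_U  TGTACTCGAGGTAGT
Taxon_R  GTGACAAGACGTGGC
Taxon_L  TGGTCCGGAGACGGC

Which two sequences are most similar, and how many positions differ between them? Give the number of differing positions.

1

Pairwise Hamming distances:
  Taxon_E vs Taxon_M: 5
  Taxon_E vs Taxon_U: 7
  Taxon_E vs Taxon_R: 1
  Taxon_E vs Taxon_L: 7
  Taxon_M vs Taxon_U: 10
  Taxon_M vs Taxon_R: 6
  Taxon_M vs Taxon_L: 7
  Taxon_U vs Taxon_R: 8
  Taxon_U vs Taxon_L: 8
  Taxon_R vs Taxon_L: 8
The smallest is 1, between Taxon_E and Taxon_R.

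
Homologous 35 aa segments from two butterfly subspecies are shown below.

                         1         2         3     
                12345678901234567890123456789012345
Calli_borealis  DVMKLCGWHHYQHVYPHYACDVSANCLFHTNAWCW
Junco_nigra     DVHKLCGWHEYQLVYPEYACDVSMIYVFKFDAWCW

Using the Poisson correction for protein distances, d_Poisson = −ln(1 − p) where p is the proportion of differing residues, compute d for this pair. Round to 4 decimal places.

The sequences differ at positions 3 (M/H), 10 (H/E), 13 (H/L), 17 (H/E), 24 (A/M), 25 (N/I), 26 (C/Y), 27 (L/V), 29 (H/K), 30 (T/F), 31 (N/D).
p = 11/35 = 0.314286.
d = −ln(1 − 0.314286) = −ln(0.685714) = 0.3773.

0.3773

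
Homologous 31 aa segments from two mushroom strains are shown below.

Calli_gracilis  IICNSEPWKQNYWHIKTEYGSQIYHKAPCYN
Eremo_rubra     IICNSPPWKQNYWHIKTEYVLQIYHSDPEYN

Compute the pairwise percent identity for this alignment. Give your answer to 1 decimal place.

80.6%

Mismatches occur at site 6 (E→P), site 20 (G→V), site 21 (S→L), site 26 (K→S), site 27 (A→D), site 29 (C→E).
25 of the 31 sites match, so the percent identity is 25/31 × 100 = 80.6%.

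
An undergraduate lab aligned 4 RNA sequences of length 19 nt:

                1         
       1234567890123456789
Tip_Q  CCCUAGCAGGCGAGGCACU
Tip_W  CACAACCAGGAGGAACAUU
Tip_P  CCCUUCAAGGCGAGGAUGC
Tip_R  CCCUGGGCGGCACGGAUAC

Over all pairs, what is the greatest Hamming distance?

Pairwise Hamming distances:
  Tip_Q vs Tip_W: 8
  Tip_Q vs Tip_P: 7
  Tip_Q vs Tip_R: 9
  Tip_W vs Tip_P: 12
  Tip_W vs Tip_R: 15
  Tip_P vs Tip_R: 7
The largest is 15, between Tip_W and Tip_R.

15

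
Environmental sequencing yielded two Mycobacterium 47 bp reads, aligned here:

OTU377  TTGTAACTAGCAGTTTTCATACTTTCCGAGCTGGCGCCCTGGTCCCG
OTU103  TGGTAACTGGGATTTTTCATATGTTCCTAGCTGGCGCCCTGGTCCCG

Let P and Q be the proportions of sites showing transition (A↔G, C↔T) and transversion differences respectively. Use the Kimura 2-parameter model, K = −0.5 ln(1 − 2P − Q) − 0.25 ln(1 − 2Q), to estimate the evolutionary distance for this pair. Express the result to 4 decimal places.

Mismatches occur at site 2 (T/G, transversion), site 9 (A/G, transition), site 11 (C/G, transversion), site 13 (G/T, transversion), site 22 (C/T, transition), site 23 (T/G, transversion), site 28 (G/T, transversion).
Of the 7 differences, 2 transitions and 5 transversions over 47 sites: P = 2/47 = 0.042553, Q = 5/47 = 0.106383.
d = −0.5·ln(0.808511) − 0.25·ln(0.787234) = −0.5·(-0.212561) − 0.25·(-0.239230) = 0.1661.

0.1661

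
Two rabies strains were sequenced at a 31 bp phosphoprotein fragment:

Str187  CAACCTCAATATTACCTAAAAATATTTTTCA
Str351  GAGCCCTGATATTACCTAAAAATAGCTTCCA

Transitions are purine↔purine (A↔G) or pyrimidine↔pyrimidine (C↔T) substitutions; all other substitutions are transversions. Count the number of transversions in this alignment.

2

The sequences differ at positions 1 (C/G, transversion), 3 (A/G, transition), 6 (T/C, transition), 7 (C/T, transition), 8 (A/G, transition), 25 (T/G, transversion), 26 (T/C, transition), 29 (T/C, transition).
Of the 8 differences, 6 transitions and 2 transversions, so the answer is 2.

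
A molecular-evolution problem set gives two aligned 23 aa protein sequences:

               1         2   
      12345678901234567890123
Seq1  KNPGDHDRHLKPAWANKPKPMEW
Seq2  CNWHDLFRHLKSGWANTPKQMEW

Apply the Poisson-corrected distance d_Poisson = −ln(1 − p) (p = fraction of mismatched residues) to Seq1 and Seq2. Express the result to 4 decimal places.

Differing sites — 1:K/C; 3:P/W; 4:G/H; 6:H/L; 7:D/F; 12:P/S; 13:A/G; 17:K/T; 20:P/Q.
p = 9/23 = 0.391304.
d = −ln(1 − 0.391304) = −ln(0.608696) = 0.4964.

0.4964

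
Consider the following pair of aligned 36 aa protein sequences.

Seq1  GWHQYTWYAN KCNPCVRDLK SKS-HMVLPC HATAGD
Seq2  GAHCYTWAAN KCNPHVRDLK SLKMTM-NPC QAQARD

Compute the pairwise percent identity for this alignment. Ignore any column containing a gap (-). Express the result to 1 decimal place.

67.6%

Excluding the 2 gap columns leaves 34 comparable sites.
Mismatches occur at site 2 (W↔A), site 4 (Q↔C), site 8 (Y↔A), site 15 (C↔H), site 22 (K↔L), site 23 (S↔K), site 25 (H↔T), site 28 (L↔N), site 31 (H↔Q), site 33 (T↔Q), site 35 (G↔R).
23 of the 34 comparable sites match, so the percent identity is 23/34 × 100 = 67.6%.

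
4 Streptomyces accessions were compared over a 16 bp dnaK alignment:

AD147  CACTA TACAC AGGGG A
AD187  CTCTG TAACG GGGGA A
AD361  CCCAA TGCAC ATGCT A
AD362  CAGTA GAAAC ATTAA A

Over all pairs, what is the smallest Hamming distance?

6

Pairwise Hamming distances:
  AD147 vs AD187: 7
  AD147 vs AD361: 6
  AD147 vs AD362: 7
  AD187 vs AD361: 11
  AD187 vs AD362: 10
  AD361 vs AD362: 9
The smallest is 6, between AD147 and AD361.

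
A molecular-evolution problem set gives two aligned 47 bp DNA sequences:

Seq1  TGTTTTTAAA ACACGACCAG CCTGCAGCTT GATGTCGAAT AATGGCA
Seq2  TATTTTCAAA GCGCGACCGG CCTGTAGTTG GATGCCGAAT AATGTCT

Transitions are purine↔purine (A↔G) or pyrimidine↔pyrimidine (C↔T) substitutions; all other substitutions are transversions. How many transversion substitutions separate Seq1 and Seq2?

3

Differing sites — 2:G/A (Ti); 7:T/C (Ti); 11:A/G (Ti); 13:A/G (Ti); 19:A/G (Ti); 25:C/T (Ti); 28:C/T (Ti); 30:T/G (Tv); 35:T/C (Ti); 45:G/T (Tv); 47:A/T (Tv).
Of the 11 differences, 8 transitions and 3 transversions, so the answer is 3.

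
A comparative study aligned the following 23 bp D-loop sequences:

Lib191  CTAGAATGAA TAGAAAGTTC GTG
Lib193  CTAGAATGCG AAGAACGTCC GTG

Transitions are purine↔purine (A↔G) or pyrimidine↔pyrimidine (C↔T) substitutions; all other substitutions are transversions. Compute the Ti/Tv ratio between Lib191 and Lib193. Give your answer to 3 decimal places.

Differing sites — 9:A/C (Tv); 10:A/G (Ti); 11:T/A (Tv); 16:A/C (Tv); 19:T/C (Ti).
Of the 5 differences, 2 transitions and 3 transversions, so Ti/Tv = 2/3 = 0.667.

0.667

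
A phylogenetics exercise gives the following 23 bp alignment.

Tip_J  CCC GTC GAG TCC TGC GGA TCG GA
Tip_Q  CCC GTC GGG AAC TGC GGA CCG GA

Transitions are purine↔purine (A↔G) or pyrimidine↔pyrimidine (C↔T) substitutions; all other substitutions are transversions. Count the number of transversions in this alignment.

Differing sites — 8:A/G (Ti); 10:T/A (Tv); 11:C/A (Tv); 19:T/C (Ti).
Of the 4 differences, 2 transitions and 2 transversions, so the answer is 2.

2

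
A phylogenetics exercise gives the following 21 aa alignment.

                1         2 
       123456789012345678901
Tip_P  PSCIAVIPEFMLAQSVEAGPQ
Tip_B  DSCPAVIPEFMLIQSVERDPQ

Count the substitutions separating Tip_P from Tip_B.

5

The sequences differ at positions 1 (P/D), 4 (I/P), 13 (A/I), 18 (A/R), 19 (G/D).
That gives 5 mismatches out of 21 aligned sites, so the Hamming distance is 5.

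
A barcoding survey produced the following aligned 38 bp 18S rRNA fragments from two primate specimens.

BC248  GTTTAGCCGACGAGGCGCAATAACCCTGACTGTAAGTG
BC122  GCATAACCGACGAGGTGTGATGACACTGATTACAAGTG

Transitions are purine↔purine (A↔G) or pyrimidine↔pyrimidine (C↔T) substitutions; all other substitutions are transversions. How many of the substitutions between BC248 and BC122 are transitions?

Mismatches occur at site 2 (T→C, transition), site 3 (T→A, transversion), site 6 (G→A, transition), site 16 (C→T, transition), site 18 (C→T, transition), site 19 (A→G, transition), site 22 (A→G, transition), site 25 (C→A, transversion), site 30 (C→T, transition), site 32 (G→A, transition), site 33 (T→C, transition).
Of the 11 differences, 9 transitions and 2 transversions, so the answer is 9.

9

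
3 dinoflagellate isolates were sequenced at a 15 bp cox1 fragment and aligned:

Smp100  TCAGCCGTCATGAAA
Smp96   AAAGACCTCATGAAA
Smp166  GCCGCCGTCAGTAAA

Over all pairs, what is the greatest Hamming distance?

Pairwise Hamming distances:
  Smp100 vs Smp96: 4
  Smp100 vs Smp166: 4
  Smp96 vs Smp166: 7
The largest is 7, between Smp96 and Smp166.

7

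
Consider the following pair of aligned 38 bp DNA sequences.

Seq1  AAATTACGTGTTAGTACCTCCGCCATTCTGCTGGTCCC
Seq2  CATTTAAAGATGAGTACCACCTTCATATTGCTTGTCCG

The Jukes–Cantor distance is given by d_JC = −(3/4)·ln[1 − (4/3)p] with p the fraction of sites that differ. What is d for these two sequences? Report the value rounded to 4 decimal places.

0.5068

Differing sites — 1:A/C; 3:A/T; 7:C/A; 8:G/A; 9:T/G; 10:G/A; 12:T/G; 19:T/A; 22:G/T; 23:C/T; 27:T/A; 28:C/T; 33:G/T; 38:C/G.
p = 14/38 = 0.368421.
d = −0.75 · ln(1 − (4/3)·0.368421) = −0.75 · ln(0.508772) = −0.75 · (-0.675755) = 0.5068.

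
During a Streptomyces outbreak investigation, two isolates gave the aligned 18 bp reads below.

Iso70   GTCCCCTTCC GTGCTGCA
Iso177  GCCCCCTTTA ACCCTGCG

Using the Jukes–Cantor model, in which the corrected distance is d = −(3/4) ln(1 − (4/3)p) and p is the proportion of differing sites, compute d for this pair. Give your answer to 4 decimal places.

Differing sites — 2:T/C; 9:C/T; 10:C/A; 11:G/A; 12:T/C; 13:G/C; 18:A/G.
p = 7/18 = 0.388889.
d = −0.75 · ln(1 − (4/3)·0.388889) = −0.75 · ln(0.481481) = −0.75 · (-0.730889) = 0.5482.

0.5482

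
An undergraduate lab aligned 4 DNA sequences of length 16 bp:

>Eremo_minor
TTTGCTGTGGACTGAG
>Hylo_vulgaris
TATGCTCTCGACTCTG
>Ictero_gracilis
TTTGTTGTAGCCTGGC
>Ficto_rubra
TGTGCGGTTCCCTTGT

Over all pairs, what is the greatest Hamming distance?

Pairwise Hamming distances:
  Eremo_minor vs Hylo_vulgaris: 5
  Eremo_minor vs Ictero_gracilis: 5
  Eremo_minor vs Ficto_rubra: 8
  Hylo_vulgaris vs Ictero_gracilis: 8
  Hylo_vulgaris vs Ficto_rubra: 9
  Ictero_gracilis vs Ficto_rubra: 7
The largest is 9, between Hylo_vulgaris and Ficto_rubra.

9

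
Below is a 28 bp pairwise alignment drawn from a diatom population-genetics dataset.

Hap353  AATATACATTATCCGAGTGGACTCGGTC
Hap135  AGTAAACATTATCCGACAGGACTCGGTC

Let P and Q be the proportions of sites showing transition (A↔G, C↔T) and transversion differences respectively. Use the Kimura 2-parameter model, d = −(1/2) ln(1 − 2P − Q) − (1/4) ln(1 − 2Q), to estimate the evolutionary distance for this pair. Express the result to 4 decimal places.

The sequences differ at positions 2 (A/G, transition), 5 (T/A, transversion), 17 (G/C, transversion), 18 (T/A, transversion).
Of the 4 differences, 1 transition and 3 transversions over 28 sites: P = 1/28 = 0.035714, Q = 3/28 = 0.107143.
d = −0.5·ln(0.821429) − 0.25·ln(0.785714) = −0.5·(-0.196710) − 0.25·(-0.241162) = 0.1586.

0.1586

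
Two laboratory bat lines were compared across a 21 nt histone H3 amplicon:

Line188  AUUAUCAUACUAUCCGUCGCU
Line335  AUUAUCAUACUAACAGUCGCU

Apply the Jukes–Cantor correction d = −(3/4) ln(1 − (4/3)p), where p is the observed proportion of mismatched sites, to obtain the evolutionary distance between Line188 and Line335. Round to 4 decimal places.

Differing sites — 13:U/A; 15:C/A.
p = 2/21 = 0.095238.
d = −0.75 · ln(1 − (4/3)·0.095238) = −0.75 · ln(0.873016) = −0.75 · (-0.135801) = 0.1019.

0.1019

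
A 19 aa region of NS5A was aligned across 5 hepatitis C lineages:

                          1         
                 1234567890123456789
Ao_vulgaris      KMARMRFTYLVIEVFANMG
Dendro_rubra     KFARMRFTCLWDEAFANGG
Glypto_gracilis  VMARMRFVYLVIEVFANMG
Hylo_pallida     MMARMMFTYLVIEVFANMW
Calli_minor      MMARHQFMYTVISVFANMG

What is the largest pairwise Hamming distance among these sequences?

Pairwise Hamming distances:
  Ao_vulgaris vs Dendro_rubra: 6
  Ao_vulgaris vs Glypto_gracilis: 2
  Ao_vulgaris vs Hylo_pallida: 3
  Ao_vulgaris vs Calli_minor: 6
  Dendro_rubra vs Glypto_gracilis: 8
  Dendro_rubra vs Hylo_pallida: 9
  Dendro_rubra vs Calli_minor: 12
  Glypto_gracilis vs Hylo_pallida: 4
  Glypto_gracilis vs Calli_minor: 6
  Hylo_pallida vs Calli_minor: 6
The largest is 12, between Dendro_rubra and Calli_minor.

12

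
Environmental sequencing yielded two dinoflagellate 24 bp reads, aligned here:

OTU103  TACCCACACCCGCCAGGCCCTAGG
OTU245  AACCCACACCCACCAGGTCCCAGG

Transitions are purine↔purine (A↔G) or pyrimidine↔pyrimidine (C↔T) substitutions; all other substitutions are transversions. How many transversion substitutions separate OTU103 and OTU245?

1

The sequences differ at positions 1 (T/A, transversion), 12 (G/A, transition), 18 (C/T, transition), 21 (T/C, transition).
Of the 4 differences, 3 transitions and 1 transversion, so the answer is 1.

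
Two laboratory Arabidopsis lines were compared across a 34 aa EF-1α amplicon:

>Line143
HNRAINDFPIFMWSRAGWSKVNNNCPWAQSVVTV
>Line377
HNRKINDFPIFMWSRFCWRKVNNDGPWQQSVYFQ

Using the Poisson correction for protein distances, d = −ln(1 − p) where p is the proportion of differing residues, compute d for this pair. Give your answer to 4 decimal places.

0.3483

Differing sites — 4:A/K; 16:A/F; 17:G/C; 19:S/R; 24:N/D; 25:C/G; 28:A/Q; 32:V/Y; 33:T/F; 34:V/Q.
p = 10/34 = 0.294118.
d = −ln(1 − 0.294118) = −ln(0.705882) = 0.3483.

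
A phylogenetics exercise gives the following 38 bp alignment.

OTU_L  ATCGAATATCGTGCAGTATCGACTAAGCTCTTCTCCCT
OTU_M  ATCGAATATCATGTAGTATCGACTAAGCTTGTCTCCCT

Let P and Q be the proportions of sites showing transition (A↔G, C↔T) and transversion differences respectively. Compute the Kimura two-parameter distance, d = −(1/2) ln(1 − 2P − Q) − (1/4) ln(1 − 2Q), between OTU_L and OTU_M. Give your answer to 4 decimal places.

The sequences differ at positions 11 (G/A, transition), 14 (C/T, transition), 30 (C/T, transition), 31 (T/G, transversion).
Of the 4 differences, 3 transitions and 1 transversion over 38 sites: P = 3/38 = 0.078947, Q = 1/38 = 0.026316.
d = −0.5·ln(0.815790) − 0.25·ln(0.947368) = −0.5·(-0.203598) − 0.25·(-0.054068) = 0.1153.

0.1153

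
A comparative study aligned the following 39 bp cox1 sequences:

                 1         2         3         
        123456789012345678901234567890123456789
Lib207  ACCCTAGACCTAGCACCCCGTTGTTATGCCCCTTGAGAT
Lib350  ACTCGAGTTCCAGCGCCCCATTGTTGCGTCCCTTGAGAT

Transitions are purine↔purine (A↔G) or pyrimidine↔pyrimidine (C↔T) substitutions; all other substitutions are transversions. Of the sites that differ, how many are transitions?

Differing sites — 3:C/T (Ti); 5:T/G (Tv); 8:A/T (Tv); 9:C/T (Ti); 11:T/C (Ti); 15:A/G (Ti); 20:G/A (Ti); 26:A/G (Ti); 27:T/C (Ti); 29:C/T (Ti).
Of the 10 differences, 8 transitions and 2 transversions, so the answer is 8.

8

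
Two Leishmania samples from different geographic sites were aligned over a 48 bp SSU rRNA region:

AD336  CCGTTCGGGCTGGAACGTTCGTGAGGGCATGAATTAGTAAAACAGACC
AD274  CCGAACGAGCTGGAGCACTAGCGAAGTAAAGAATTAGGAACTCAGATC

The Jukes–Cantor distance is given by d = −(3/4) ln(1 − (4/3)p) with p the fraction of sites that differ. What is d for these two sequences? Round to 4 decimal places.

0.4408

Differing sites — 4:T/A; 5:T/A; 8:G/A; 15:A/G; 17:G/A; 18:T/C; 20:C/A; 22:T/C; 25:G/A; 27:G/T; 28:C/A; 30:T/A; 38:T/G; 41:A/C; 42:A/T; 47:C/T.
p = 16/48 = 0.333333.
d = −0.75 · ln(1 − (4/3)·0.333333) = −0.75 · ln(0.555556) = −0.75 · (-0.587786) = 0.4408.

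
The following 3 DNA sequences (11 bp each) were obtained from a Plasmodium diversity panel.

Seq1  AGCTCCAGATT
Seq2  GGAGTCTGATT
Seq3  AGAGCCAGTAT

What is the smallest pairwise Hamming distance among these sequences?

Pairwise Hamming distances:
  Seq1 vs Seq2: 5
  Seq1 vs Seq3: 4
  Seq2 vs Seq3: 5
The smallest is 4, between Seq1 and Seq3.

4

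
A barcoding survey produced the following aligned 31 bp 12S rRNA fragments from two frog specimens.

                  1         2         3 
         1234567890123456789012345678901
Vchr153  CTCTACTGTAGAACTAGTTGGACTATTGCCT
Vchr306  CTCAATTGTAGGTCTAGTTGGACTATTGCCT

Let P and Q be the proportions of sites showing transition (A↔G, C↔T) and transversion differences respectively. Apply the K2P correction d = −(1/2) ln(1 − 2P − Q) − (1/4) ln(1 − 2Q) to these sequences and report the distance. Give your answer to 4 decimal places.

The sequences differ at positions 4 (T/A, transversion), 6 (C/T, transition), 12 (A/G, transition), 13 (A/T, transversion).
Of the 4 differences, 2 transitions and 2 transversions over 31 sites: P = 2/31 = 0.064516, Q = 2/31 = 0.064516.
d = −0.5·ln(0.806452) − 0.25·ln(0.870968) = −0.5·(-0.215111) − 0.25·(-0.138150) = 0.1421.

0.1421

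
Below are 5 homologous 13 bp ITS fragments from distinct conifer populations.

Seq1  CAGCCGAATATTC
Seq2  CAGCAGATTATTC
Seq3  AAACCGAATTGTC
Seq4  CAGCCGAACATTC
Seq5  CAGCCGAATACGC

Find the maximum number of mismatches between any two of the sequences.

Pairwise Hamming distances:
  Seq1 vs Seq2: 2
  Seq1 vs Seq3: 4
  Seq1 vs Seq4: 1
  Seq1 vs Seq5: 2
  Seq2 vs Seq3: 6
  Seq2 vs Seq4: 3
  Seq2 vs Seq5: 4
  Seq3 vs Seq4: 5
  Seq3 vs Seq5: 5
  Seq4 vs Seq5: 3
The largest is 6, between Seq2 and Seq3.

6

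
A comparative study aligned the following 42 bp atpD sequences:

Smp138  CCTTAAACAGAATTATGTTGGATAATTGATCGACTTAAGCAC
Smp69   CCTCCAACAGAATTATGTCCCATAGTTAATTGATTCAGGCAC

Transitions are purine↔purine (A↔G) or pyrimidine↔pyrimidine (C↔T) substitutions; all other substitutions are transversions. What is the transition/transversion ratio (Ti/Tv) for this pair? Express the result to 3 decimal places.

2.667

Differing sites — 4:T/C (Ti); 5:A/C (Tv); 19:T/C (Ti); 20:G/C (Tv); 21:G/C (Tv); 25:A/G (Ti); 28:G/A (Ti); 31:C/T (Ti); 34:C/T (Ti); 36:T/C (Ti); 38:A/G (Ti).
Of the 11 differences, 8 transitions and 3 transversions, so Ti/Tv = 8/3 = 2.667.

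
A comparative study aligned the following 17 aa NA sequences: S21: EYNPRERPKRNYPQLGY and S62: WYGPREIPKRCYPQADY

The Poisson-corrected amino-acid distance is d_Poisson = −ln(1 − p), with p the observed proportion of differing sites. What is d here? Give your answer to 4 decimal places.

The sequences differ at positions 1 (E/W), 3 (N/G), 7 (R/I), 11 (N/C), 15 (L/A), 16 (G/D).
p = 6/17 = 0.352941.
d = −ln(1 − 0.352941) = −ln(0.647059) = 0.4353.

0.4353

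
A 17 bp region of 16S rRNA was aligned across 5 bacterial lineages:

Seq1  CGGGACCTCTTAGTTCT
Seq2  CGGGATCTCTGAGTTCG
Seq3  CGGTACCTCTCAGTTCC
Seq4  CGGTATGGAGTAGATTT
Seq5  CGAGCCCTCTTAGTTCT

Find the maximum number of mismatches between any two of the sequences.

10

Pairwise Hamming distances:
  Seq1 vs Seq2: 3
  Seq1 vs Seq3: 3
  Seq1 vs Seq4: 8
  Seq1 vs Seq5: 2
  Seq2 vs Seq3: 4
  Seq2 vs Seq4: 9
  Seq2 vs Seq5: 5
  Seq3 vs Seq4: 9
  Seq3 vs Seq5: 5
  Seq4 vs Seq5: 10
The largest is 10, between Seq4 and Seq5.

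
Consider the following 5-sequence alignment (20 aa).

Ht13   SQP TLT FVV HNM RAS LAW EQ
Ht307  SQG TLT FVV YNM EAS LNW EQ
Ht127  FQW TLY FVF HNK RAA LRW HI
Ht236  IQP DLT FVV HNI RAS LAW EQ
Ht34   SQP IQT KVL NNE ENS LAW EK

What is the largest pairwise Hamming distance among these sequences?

Pairwise Hamming distances:
  Ht13 vs Ht307: 4
  Ht13 vs Ht127: 9
  Ht13 vs Ht236: 3
  Ht13 vs Ht34: 9
  Ht307 vs Ht127: 11
  Ht307 vs Ht236: 7
  Ht307 vs Ht34: 10
  Ht127 vs Ht236: 10
  Ht127 vs Ht34: 15
  Ht236 vs Ht34: 10
The largest is 15, between Ht127 and Ht34.

15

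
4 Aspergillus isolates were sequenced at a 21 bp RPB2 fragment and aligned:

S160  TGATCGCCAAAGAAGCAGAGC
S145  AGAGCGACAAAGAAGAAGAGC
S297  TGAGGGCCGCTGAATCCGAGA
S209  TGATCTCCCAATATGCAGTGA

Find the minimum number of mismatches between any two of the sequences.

4

Pairwise Hamming distances:
  S160 vs S145: 4
  S160 vs S297: 8
  S160 vs S209: 6
  S145 vs S297: 10
  S145 vs S209: 10
  S297 vs S209: 11
The smallest is 4, between S160 and S145.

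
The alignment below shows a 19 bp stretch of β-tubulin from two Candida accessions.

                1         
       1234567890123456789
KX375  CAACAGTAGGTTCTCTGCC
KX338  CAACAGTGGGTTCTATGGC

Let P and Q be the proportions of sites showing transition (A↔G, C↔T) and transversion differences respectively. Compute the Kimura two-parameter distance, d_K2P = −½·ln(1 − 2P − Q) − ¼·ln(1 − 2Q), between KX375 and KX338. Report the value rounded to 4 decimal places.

Differing sites — 8:A/G (Ti); 15:C/A (Tv); 18:C/G (Tv).
Of the 3 differences, 1 transition and 2 transversions over 19 sites: P = 1/19 = 0.052632, Q = 2/19 = 0.105263.
d = −0.5·ln(0.789473) − 0.25·ln(0.789474) = −0.5·(-0.236390) − 0.25·(-0.236388) = 0.1773.

0.1773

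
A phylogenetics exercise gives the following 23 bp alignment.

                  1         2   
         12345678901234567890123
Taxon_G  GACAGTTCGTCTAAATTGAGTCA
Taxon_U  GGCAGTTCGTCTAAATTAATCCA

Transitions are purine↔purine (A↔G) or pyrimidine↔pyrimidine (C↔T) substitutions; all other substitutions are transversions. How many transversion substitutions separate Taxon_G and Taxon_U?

1

Mismatches occur at site 2 (A→G, transition), site 18 (G→A, transition), site 20 (G→T, transversion), site 21 (T→C, transition).
Of the 4 differences, 3 transitions and 1 transversion, so the answer is 1.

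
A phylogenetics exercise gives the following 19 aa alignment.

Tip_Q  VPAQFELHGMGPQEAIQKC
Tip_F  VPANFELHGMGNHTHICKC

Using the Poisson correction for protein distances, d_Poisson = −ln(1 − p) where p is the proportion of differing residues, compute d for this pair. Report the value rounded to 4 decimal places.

0.3795

Mismatches occur at site 4 (Q↔N), site 12 (P↔N), site 13 (Q↔H), site 14 (E↔T), site 15 (A↔H), site 17 (Q↔C).
p = 6/19 = 0.315789.
d = −ln(1 − 0.315789) = −ln(0.684211) = 0.3795.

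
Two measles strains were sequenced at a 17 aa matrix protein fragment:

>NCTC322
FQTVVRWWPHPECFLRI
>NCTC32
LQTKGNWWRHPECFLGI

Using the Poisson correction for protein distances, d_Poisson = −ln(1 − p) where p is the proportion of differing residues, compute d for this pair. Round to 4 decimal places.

Differing sites — 1:F/L; 4:V/K; 5:V/G; 6:R/N; 9:P/R; 16:R/G.
p = 6/17 = 0.352941.
d = −ln(1 − 0.352941) = −ln(0.647059) = 0.4353.

0.4353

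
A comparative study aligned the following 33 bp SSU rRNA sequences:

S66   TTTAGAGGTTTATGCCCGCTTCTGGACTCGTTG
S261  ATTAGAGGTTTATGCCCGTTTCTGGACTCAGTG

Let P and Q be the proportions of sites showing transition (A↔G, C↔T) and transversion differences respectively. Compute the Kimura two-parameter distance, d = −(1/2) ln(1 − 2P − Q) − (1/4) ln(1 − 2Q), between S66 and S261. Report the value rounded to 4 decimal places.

0.1326

Mismatches occur at site 1 (T→A, transversion), site 19 (C→T, transition), site 30 (G→A, transition), site 31 (T→G, transversion).
Of the 4 differences, 2 transitions and 2 transversions over 33 sites: P = 2/33 = 0.060606, Q = 2/33 = 0.060606.
d = −0.5·ln(0.818182) − 0.25·ln(0.878788) = −0.5·(-0.200670) − 0.25·(-0.129212) = 0.1326.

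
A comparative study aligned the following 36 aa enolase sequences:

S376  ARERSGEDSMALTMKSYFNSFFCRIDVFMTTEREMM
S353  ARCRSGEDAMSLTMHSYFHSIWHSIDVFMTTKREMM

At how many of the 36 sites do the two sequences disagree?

The sequences differ at positions 3 (E/C), 9 (S/A), 11 (A/S), 15 (K/H), 19 (N/H), 21 (F/I), 22 (F/W), 23 (C/H), 24 (R/S), 32 (E/K).
That gives 10 mismatches out of 36 aligned sites, so the Hamming distance is 10.

10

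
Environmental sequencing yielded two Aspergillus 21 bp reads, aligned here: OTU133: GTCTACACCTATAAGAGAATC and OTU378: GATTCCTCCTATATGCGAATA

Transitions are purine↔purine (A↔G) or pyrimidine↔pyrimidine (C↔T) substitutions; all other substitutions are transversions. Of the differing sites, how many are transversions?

The sequences differ at positions 2 (T/A, transversion), 3 (C/T, transition), 5 (A/C, transversion), 7 (A/T, transversion), 14 (A/T, transversion), 16 (A/C, transversion), 21 (C/A, transversion).
Of the 7 differences, 1 transition and 6 transversions, so the answer is 6.

6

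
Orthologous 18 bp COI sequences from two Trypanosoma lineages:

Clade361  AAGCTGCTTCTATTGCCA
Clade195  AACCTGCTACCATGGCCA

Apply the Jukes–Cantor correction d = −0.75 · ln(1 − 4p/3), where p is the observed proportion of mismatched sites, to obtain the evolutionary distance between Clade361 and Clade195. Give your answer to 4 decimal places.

0.2635

The sequences differ at positions 3 (G/C), 9 (T/A), 11 (T/C), 14 (T/G).
p = 4/18 = 0.222222.
d = −0.75 · ln(1 − (4/3)·0.222222) = −0.75 · ln(0.703704) = −0.75 · (-0.351397) = 0.2635.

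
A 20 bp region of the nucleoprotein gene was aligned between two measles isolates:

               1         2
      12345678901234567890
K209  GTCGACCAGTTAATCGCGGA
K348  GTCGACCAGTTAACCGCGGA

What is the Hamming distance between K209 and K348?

The sequences differ at position 14 (T/C).
That gives 1 mismatch out of 20 aligned sites, so the Hamming distance is 1.

1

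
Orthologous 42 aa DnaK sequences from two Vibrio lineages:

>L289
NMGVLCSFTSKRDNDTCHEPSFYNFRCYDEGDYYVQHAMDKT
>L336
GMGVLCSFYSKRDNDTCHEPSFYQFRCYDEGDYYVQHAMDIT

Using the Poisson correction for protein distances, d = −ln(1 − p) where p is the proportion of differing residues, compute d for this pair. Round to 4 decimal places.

0.1001

Mismatches occur at site 1 (N→G), site 9 (T→Y), site 24 (N→Q), site 41 (K→I).
p = 4/42 = 0.095238.
d = −ln(1 − 0.095238) = −ln(0.904762) = 0.1001.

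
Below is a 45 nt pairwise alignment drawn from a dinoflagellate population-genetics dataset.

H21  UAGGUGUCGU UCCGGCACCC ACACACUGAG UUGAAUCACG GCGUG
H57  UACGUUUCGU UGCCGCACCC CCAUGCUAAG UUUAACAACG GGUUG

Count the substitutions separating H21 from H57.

Mismatches occur at site 3 (G→C), site 6 (G→U), site 12 (C→G), site 14 (G→C), site 21 (A→C), site 24 (C→U), site 25 (A→G), site 28 (G→A), site 33 (G→U), site 36 (U→C), site 37 (C→A), site 42 (C→G), site 43 (G→U).
That gives 13 mismatches out of 45 aligned sites, so the Hamming distance is 13.

13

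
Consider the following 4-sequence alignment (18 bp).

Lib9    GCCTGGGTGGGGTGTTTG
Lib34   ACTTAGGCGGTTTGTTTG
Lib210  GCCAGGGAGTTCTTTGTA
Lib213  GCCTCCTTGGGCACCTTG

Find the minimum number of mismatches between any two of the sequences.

6

Pairwise Hamming distances:
  Lib9 vs Lib34: 6
  Lib9 vs Lib210: 8
  Lib9 vs Lib213: 7
  Lib34 vs Lib210: 10
  Lib34 vs Lib213: 11
  Lib210 vs Lib213: 12
The smallest is 6, between Lib9 and Lib34.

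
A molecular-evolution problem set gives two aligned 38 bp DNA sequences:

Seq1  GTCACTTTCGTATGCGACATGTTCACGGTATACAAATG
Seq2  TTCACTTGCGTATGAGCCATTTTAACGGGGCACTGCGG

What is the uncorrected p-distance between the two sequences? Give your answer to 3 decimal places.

The sequences differ at positions 1 (G/T), 8 (T/G), 15 (C/A), 17 (A/C), 21 (G/T), 24 (C/A), 29 (T/G), 30 (A/G), 31 (T/C), 34 (A/T), 35 (A/G), 36 (A/C), 37 (T/G).
There are 13 differences over 38 sites, so p = 13/38 = 0.342.

0.342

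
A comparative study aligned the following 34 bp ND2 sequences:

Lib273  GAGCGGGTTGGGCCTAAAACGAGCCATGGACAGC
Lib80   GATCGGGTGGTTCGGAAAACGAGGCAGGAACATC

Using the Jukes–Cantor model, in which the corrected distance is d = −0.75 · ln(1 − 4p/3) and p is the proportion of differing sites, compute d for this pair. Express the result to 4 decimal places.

Differing sites — 3:G/T; 9:T/G; 11:G/T; 12:G/T; 14:C/G; 15:T/G; 24:C/G; 27:T/G; 29:G/A; 33:G/T.
p = 10/34 = 0.294118.
d = −0.75 · ln(1 − (4/3)·0.294118) = −0.75 · ln(0.607843) = −0.75 · (-0.497839) = 0.3734.

0.3734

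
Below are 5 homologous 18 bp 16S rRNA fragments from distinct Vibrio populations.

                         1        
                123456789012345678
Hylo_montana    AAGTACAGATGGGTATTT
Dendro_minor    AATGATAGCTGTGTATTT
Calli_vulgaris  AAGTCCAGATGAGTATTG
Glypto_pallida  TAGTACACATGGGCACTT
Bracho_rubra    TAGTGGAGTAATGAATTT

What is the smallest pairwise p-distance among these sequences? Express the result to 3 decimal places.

0.167

Pairwise Hamming distances:
  Hylo_montana vs Dendro_minor: 5
  Hylo_montana vs Calli_vulgaris: 3
  Hylo_montana vs Glypto_pallida: 4
  Hylo_montana vs Bracho_rubra: 8
  Dendro_minor vs Calli_vulgaris: 7
  Dendro_minor vs Glypto_pallida: 9
  Dendro_minor vs Bracho_rubra: 9
  Calli_vulgaris vs Glypto_pallida: 7
  Calli_vulgaris vs Bracho_rubra: 9
  Glypto_pallida vs Bracho_rubra: 9
The smallest is 3 mismatches, between Hylo_montana and Calli_vulgaris; p = 3/18 = 0.167.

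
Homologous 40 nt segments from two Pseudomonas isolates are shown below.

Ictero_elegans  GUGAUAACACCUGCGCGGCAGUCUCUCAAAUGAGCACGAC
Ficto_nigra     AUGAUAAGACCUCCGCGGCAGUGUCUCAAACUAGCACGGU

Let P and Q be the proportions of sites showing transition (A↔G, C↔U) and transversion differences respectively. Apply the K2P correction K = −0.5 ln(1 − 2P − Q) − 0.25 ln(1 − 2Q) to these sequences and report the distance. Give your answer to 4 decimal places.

0.2341

Differing sites — 1:G/A (Ti); 8:C/G (Tv); 13:G/C (Tv); 23:C/G (Tv); 31:U/C (Ti); 32:G/U (Tv); 39:A/G (Ti); 40:C/U (Ti).
Of the 8 differences, 4 transitions and 4 transversions over 40 sites: P = 4/40 = 0.100000, Q = 4/40 = 0.100000.
d = −0.5·ln(0.700000) − 0.25·ln(0.800000) = −0.5·(-0.356675) − 0.25·(-0.223144) = 0.2341.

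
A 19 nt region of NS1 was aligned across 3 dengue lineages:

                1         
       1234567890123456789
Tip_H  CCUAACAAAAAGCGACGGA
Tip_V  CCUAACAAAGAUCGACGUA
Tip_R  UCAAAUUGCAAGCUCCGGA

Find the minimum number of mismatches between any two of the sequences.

Pairwise Hamming distances:
  Tip_H vs Tip_V: 3
  Tip_H vs Tip_R: 8
  Tip_V vs Tip_R: 11
The smallest is 3, between Tip_H and Tip_V.

3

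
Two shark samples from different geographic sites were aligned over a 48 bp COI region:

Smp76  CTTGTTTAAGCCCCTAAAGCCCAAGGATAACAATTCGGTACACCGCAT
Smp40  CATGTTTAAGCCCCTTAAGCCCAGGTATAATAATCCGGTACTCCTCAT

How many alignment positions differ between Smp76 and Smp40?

8

Differing sites — 2:T/A; 16:A/T; 24:A/G; 26:G/T; 31:C/T; 35:T/C; 42:A/T; 45:G/T.
That gives 8 mismatches out of 48 aligned sites, so the Hamming distance is 8.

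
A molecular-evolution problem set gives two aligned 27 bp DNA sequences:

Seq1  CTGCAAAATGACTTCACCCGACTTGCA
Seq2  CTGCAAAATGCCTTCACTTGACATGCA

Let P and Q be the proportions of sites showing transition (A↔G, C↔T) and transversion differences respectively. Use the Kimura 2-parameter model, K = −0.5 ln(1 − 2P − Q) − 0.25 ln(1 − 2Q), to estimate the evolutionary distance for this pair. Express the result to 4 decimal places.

0.1657

The sequences differ at positions 11 (A/C, transversion), 18 (C/T, transition), 19 (C/T, transition), 23 (T/A, transversion).
Of the 4 differences, 2 transitions and 2 transversions over 27 sites: P = 2/27 = 0.074074, Q = 2/27 = 0.074074.
d = −0.5·ln(0.777778) − 0.25·ln(0.851852) = −0.5·(-0.251314) − 0.25·(-0.160342) = 0.1657.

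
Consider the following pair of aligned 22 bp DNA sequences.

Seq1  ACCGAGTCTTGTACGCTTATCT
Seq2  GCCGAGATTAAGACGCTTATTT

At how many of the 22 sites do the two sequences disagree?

7

Differing sites — 1:A/G; 7:T/A; 8:C/T; 10:T/A; 11:G/A; 12:T/G; 21:C/T.
That gives 7 mismatches out of 22 aligned sites, so the Hamming distance is 7.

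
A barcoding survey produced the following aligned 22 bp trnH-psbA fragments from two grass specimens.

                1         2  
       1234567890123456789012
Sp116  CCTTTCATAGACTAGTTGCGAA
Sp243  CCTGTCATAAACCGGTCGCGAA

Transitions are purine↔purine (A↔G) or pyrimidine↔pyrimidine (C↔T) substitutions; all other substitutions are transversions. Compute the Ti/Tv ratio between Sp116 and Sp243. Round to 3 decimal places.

Differing sites — 4:T/G (Tv); 10:G/A (Ti); 13:T/C (Ti); 14:A/G (Ti); 17:T/C (Ti).
Of the 5 differences, 4 transitions and 1 transversion, so Ti/Tv = 4/1 = 4.000.

4.000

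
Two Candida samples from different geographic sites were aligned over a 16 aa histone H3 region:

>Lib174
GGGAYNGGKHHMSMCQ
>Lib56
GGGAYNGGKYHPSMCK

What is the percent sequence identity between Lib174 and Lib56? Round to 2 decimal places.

81.25%

Mismatches occur at site 10 (H→Y), site 12 (M→P), site 16 (Q→K).
13 of the 16 sites match, so the percent identity is 13/16 × 100 = 81.25%.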